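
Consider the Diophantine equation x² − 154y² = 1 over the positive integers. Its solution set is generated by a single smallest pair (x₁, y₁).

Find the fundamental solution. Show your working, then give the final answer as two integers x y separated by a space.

21295 1716

[12; 2,2,3,1,2,1,3,2,2,24] for √154; ℓ=10 ⇒ convergent index 9
i=0: a=12 ⇒ p=12, q=1
…
i=2: a=2 ⇒ p=62, q=5
…
i=5: a=2 ⇒ p=757, q=61
i=6: a=1 ⇒ p=1030, q=83
i=7: a=3 ⇒ p=3847, q=310
i=8: a=2 ⇒ p=8724, q=703
i=9: a=2 ⇒ p=21295, q=1716
fundamental: x₁=21295, y₁=1716  (since 453477025 − 154·2944656 = 1)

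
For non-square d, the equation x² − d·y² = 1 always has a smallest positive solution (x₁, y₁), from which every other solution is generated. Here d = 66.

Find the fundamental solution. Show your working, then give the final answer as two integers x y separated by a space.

[8; 8,16] for √66; ℓ=2 ⇒ convergent index 1
step 0: (8, 1)  from 8·(1,0) + (0,1)
step 1: (65, 8)  from 8·(8,1) + (1,0)
fundamental: x₁=65, y₁=8  (since 4225 − 66·64 = 1)

65 8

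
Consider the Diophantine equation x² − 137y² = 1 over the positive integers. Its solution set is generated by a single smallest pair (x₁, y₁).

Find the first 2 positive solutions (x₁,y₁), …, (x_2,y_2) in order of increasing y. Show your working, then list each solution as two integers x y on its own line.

√137 = [11; 1,2,2,1,1,2,2,1,22, …], period ℓ=9 (odd) → k=17
i=0: a=11 ⇒ p=11, q=1
i=1: a=1 ⇒ p=12, q=1
i=2: a=2 ⇒ p=35, q=3
i=3: a=2 ⇒ p=82, q=7
i=4: a=1 ⇒ p=117, q=10
…
i=6: a=2 ⇒ p=515, q=44
…
i=9: a=22 ⇒ p=39597, q=3383
i=10: a=1 ⇒ p=41341, q=3532
i=11: a=2 ⇒ p=122279, q=10447
i=12: a=2 ⇒ p=285899, q=24426
i=13: a=1 ⇒ p=408178, q=34873
i=14: a=1 ⇒ p=694077, q=59299
i=15: a=2 ⇒ p=1796332, q=153471
i=16: a=2 ⇒ p=4286741, q=366241
i=17: a=1 ⇒ p=6083073, q=519712
fundamental: x₁=6083073, y₁=519712  (since 37003777123329 − 137·270100562944 = 1)
k=2:  x_2 = 6083073·6083073+137·519712·519712 = 74007554246657,  y_2 = 6083073·519712+519712·6083073 = 6322892069952

6083073 519712
74007554246657 6322892069952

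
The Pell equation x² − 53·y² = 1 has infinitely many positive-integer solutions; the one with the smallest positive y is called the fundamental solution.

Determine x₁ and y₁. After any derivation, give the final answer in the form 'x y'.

d=53: √d = [7; 3,1,1,3,14] (ℓ=5, odd), read p_9/q_9
k=0  a_k=7  p_k/q_k = 7/1
k=1  a_k=3  p_k/q_k = 22/3
k=2  a_k=1  p_k/q_k = 29/4
k=3  a_k=1  p_k/q_k = 51/7
k=4  a_k=3  p_k/q_k = 182/25
k=5  a_k=14  p_k/q_k = 2599/357
k=6  a_k=3  p_k/q_k = 7979/1096
k=7  a_k=1  p_k/q_k = 10578/1453
k=8  a_k=1  p_k/q_k = 18557/2549
k=9  a_k=3  p_k/q_k = 66249/9100
→ (66249, 9100).  Check: 66249²=4388930001, 53·9100²=4388930000, difference 1.

66249 9100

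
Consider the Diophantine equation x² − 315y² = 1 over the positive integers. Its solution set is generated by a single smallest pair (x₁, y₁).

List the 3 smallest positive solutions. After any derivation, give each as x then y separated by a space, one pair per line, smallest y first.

d=315: √d = [17; 1,2,1,34] (ℓ=4, even), read p_3/q_3
k=0  a_k=17  p_k/q_k = 17/1
k=1  a_k=1  p_k/q_k = 18/1
k=2  a_k=2  p_k/q_k = 53/3
k=3  a_k=1  p_k/q_k = 71/4
(x₁, y₁) = (71, 4);  71² − 315·4² = 1 ✓
n=2: (71,4)∘(71,4) = (71·71+315·4·4, 71·4+4·71) = (10081,568)
n=3: (10081,568)∘(71,4) = (71·10081+315·4·568, 71·568+4·10081) = (1431431,80652)

71 4
10081 568
1431431 80652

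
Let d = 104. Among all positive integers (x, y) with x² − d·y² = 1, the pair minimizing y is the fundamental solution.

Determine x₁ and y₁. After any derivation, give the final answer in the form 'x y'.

[10; 5,20] for √104; ℓ=2 ⇒ convergent index 1
k=0  a_k=10  p_k/q_k = 10/1
k=1  a_k=5  p_k/q_k = 51/5
→ (51, 5).  Check: 51²=2601, 104·5²=2600, difference 1.

51 5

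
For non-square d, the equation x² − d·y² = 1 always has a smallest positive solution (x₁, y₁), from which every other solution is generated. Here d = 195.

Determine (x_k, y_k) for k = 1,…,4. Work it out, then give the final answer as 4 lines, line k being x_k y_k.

14 1
391 28
10934 783
305761 21896

[13; 1,26] for √195; ℓ=2 ⇒ convergent index 1
a_0=13:  p_0=13·1+0=13,  q_0=13·0+1=1
a_1=1:  p_1=1·13+1=14,  q_1=1·1+0=1
→ (14, 1).  Check: 14²=196, 195·1²=195, difference 1.
(x_2, y_2) = (14·14 + 195·1·1, 14·1 + 1·14) = (391, 28)
(x_3, y_3) = (14·391 + 195·1·28, 14·28 + 1·391) = (10934, 783)
(x_4, y_4) = (14·10934 + 195·1·783, 14·783 + 1·10934) = (305761, 21896)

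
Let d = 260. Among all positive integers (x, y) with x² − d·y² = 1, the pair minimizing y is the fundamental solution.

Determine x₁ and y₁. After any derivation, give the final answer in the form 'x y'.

129 8

√260 = [16; 8,32, …], period ℓ=2 (even) → k=1
a_0=16:  p_0=16·1+0=16,  q_0=16·0+1=1
a_1=8:  p_1=8·16+1=129,  q_1=8·1+0=8
fundamental: x₁=129, y₁=8  (since 16641 − 260·64 = 1)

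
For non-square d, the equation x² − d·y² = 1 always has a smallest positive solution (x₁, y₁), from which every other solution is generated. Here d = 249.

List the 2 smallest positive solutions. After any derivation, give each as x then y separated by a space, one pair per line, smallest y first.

8553815 542076
146335502108449 9273635639880

√249 → a₀=15, period (1,3,1,1,5,…,3,1,30); ℓ=16 even so k=15
step 0: (15, 1)  from 15·(1,0) + (0,1)
…
step 4: (142, 9)  from 1·(79,5) + (63,4)
…
step 6: (931, 59)  from 1·(789,50) + (142,9)
…
step 9: (113835, 7214)  from 3·(36751,2329) + (3582,227)
…
step 14: (6669699, 422675)  from 3·(1884116,119401) + (1017351,64472)
step 15: (8553815, 542076)  from 1·(6669699,422675) + (1884116,119401)
fundamental: x₁=8553815, y₁=542076  (since 73167751054225 − 249·293846389776 = 1)
n=2: (8553815,542076)∘(8553815,542076) = (8553815·8553815+249·542076·542076, 8553815·542076+542076·8553815) = (146335502108449,9273635639880)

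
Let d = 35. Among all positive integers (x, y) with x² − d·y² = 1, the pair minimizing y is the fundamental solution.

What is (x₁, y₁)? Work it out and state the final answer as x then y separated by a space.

√35 = [5; 1,10, …], period ℓ=2 (even) → k=1
a_0=5:  p_0=5·1+0=5,  q_0=5·0+1=1
a_1=1:  p_1=1·5+1=6,  q_1=1·1+0=1
→ (6, 1).  Check: 6²=36, 35·1²=35, difference 1.

6 1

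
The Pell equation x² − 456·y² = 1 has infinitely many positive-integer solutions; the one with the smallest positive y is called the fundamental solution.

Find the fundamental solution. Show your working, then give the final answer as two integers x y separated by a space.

1025 48

√456 = [21; 2,1,4,1,2,42, …], period ℓ=6 (even) → k=5
step 0: (21, 1)  from 21·(1,0) + (0,1)
step 1: (43, 2)  from 2·(21,1) + (1,0)
step 2: (64, 3)  from 1·(43,2) + (21,1)
step 3: (299, 14)  from 4·(64,3) + (43,2)
step 4: (363, 17)  from 1·(299,14) + (64,3)
step 5: (1025, 48)  from 2·(363,17) + (299,14)
fundamental: x₁=1025, y₁=48  (since 1050625 − 456·2304 = 1)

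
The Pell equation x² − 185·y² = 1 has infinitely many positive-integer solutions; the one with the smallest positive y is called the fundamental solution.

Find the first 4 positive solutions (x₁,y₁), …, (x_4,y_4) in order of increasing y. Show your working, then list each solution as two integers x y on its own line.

9249 680
171088001 12578640
3164785833249 232679682040
58542208172352001 4304108745797280

d=185: √d = [13; 1,1,1,1,26] (ℓ=5, odd), read p_9/q_9
a_0=13:  p_0=13·1+0=13,  q_0=13·0+1=1
…
a_2=1:  p_2=1·14+13=27,  q_2=1·1+1=2
a_3=1:  p_3=1·27+14=41,  q_3=1·2+1=3
…
a_7=1:  p_7=1·1877+1809=3686,  q_7=1·138+133=271
a_8=1:  p_8=1·3686+1877=5563,  q_8=1·271+138=409
a_9=1:  p_9=1·5563+3686=9249,  q_9=1·409+271=680
(x₁, y₁) = (9249, 680);  9249² − 185·680² = 1 ✓
(9249+680√185)^2 = 171088001 + 12578640√185
(9249+680√185)^3 = 3164785833249 + 232679682040√185
(9249+680√185)^4 = 58542208172352001 + 4304108745797280√185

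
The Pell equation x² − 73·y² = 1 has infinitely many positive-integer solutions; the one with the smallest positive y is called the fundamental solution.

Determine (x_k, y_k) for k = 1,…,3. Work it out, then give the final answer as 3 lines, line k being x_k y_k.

d=73: √d = [8; 1,1,5,5,1,1,16] (ℓ=7, odd), read p_13/q_13
step 0: (8, 1)  from 8·(1,0) + (0,1)
…
step 3: (94, 11)  from 5·(17,2) + (9,1)
…
step 5: (581, 68)  from 1·(487,57) + (94,11)
…
step 9: (36406, 4261)  from 1·(18737,2193) + (17669,2068)
step 10: (200767, 23498)  from 5·(36406,4261) + (18737,2193)
…
step 12: (1241008, 145249)  from 1·(1040241,121751) + (200767,23498)
step 13: (2281249, 267000)  from 1·(1241008,145249) + (1040241,121751)
→ (2281249, 267000).  Check: 2281249²=5204097000001, 73·267000²=5204097000000, difference 1.
(x_2, y_2) = (2281249·2281249 + 73·267000·267000, 2281249·267000 + 267000·2281249) = (10408194000001, 1218186966000)
(x_3, y_3) = (2281249·10408194000001 + 73·267000·1218186966000, 2281249·1218186966000 + 267000·10408194000001) = (47487364308614281249, 5557975596000801000)

2281249 267000
10408194000001 1218186966000
47487364308614281249 5557975596000801000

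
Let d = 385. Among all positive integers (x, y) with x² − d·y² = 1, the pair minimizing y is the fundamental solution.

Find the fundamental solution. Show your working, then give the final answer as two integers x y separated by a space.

95831 4884

√385 = [19; 1,1,1,1,1,…,1,1,38, …], period ℓ=16 (even) → k=15
k=0  a_k=19  p_k/q_k = 19/1
k=1  a_k=1  p_k/q_k = 20/1
…
k=5  a_k=1  p_k/q_k = 157/8
k=6  a_k=3  p_k/q_k = 569/29
…
k=8  a_k=2  p_k/q_k = 2021/103
k=9  a_k=1  p_k/q_k = 2747/140
k=10  a_k=3  p_k/q_k = 10262/523
…
k=12  a_k=1  p_k/q_k = 23271/1186
…
k=14  a_k=1  p_k/q_k = 59551/3035
k=15  a_k=1  p_k/q_k = 95831/4884
(x₁, y₁) = (95831, 4884);  95831² − 385·4884² = 1 ✓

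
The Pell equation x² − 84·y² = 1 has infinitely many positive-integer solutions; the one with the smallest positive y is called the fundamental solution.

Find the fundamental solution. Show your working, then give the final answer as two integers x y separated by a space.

[9; 6,18] for √84; ℓ=2 ⇒ convergent index 1
i=0: a=9 ⇒ p=9, q=1
i=1: a=6 ⇒ p=55, q=6
(x₁, y₁) = (55, 6);  55² − 84·6² = 1 ✓

55 6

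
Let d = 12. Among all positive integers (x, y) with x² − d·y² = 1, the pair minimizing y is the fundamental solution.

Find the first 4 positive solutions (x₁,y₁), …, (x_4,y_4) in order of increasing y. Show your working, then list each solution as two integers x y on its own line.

7 2
97 28
1351 390
18817 5432

d=12: √d = [3; 2,6] (ℓ=2, even), read p_1/q_1
k=0  a_k=3  p_k/q_k = 3/1
k=1  a_k=2  p_k/q_k = 7/2
(x₁, y₁) = (7, 2);  7² − 12·2² = 1 ✓
(x_2, y_2) = (7·7 + 12·2·2, 7·2 + 2·7) = (97, 28)
(x_3, y_3) = (7·97 + 12·2·28, 7·28 + 2·97) = (1351, 390)
(x_4, y_4) = (7·1351 + 12·2·390, 7·390 + 2·1351) = (18817, 5432)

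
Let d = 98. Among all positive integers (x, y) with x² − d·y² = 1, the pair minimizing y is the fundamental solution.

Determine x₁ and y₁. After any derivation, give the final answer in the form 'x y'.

99 10

d=98: √d = [9; 1,8,1,18] (ℓ=4, even), read p_3/q_3
a_0=9:  p_0=9·1+0=9,  q_0=9·0+1=1
a_1=1:  p_1=1·9+1=10,  q_1=1·1+0=1
a_2=8:  p_2=8·10+9=89,  q_2=8·1+1=9
a_3=1:  p_3=1·89+10=99,  q_3=1·9+1=10
→ (99, 10).  Check: 99²=9801, 98·10²=9800, difference 1.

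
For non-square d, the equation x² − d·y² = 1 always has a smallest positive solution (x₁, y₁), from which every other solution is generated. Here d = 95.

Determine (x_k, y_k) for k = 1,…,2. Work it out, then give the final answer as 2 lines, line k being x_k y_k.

√95 = [9; 1,2,1,18, …], period ℓ=4 (even) → k=3
a_0=9:  p_0=9·1+0=9,  q_0=9·0+1=1
…
a_2=2:  p_2=2·10+9=29,  q_2=2·1+1=3
a_3=1:  p_3=1·29+10=39,  q_3=1·3+1=4
→ (39, 4).  Check: 39²=1521, 95·4²=1520, difference 1.
n=2: (39,4)∘(39,4) = (39·39+95·4·4, 39·4+4·39) = (3041,312)

39 4
3041 312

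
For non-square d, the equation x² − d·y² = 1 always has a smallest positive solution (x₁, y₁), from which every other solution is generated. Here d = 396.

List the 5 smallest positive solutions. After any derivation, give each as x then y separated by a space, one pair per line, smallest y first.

√396 = [19; 1,8,1,38, …], period ℓ=4 (even) → k=3
i=0: a=19 ⇒ p=19, q=1
…
i=2: a=8 ⇒ p=179, q=9
i=3: a=1 ⇒ p=199, q=10
(x₁, y₁) = (199, 10);  199² − 396·10² = 1 ✓
k=2:  x_2 = 199·199+396·10·10 = 79201,  y_2 = 199·10+10·199 = 3980
k=3:  x_3 = 199·79201+396·10·3980 = 31521799,  y_3 = 199·3980+10·79201 = 1584030
k=4:  x_4 = 199·31521799+396·10·1584030 = 12545596801,  y_4 = 199·1584030+10·31521799 = 630439960
k=5:  x_5 = 199·12545596801+396·10·630439960 = 4993116004999,  y_5 = 199·630439960+10·12545596801 = 250913520050

199 10
79201 3980
31521799 1584030
12545596801 630439960
4993116004999 250913520050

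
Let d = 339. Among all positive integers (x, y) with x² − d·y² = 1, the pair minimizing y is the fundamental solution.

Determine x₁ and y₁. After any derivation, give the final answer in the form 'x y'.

97970 5321

√339 = [18; 2,2,2,1,17,1,2,2,2,36, …], period ℓ=10 (even) → k=9
k=0  a_k=18  p_k/q_k = 18/1
…
k=5  a_k=17  p_k/q_k = 5542/301
…
k=7  a_k=2  p_k/q_k = 17252/937
k=8  a_k=2  p_k/q_k = 40359/2192
k=9  a_k=2  p_k/q_k = 97970/5321
→ (97970, 5321).  Check: 97970²=9598120900, 339·5321²=9598120899, difference 1.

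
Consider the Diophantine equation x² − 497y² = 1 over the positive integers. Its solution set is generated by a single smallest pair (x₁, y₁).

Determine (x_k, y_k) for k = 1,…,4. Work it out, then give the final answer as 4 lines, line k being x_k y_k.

1201887 53912
2889064721537 129592263888
6944658661946678751 311510514535059400
16693389930459326703284737 748800875565868281911712

√497 = [22; 3,2,2,5,6,5,2,2,3,44, …], period ℓ=10 (even) → k=9
step 0: (22, 1)  from 22·(1,0) + (0,1)
step 1: (67, 3)  from 3·(22,1) + (1,0)
…
step 3: (379, 17)  from 2·(156,7) + (67,3)
step 4: (2051, 92)  from 5·(379,17) + (156,7)
step 5: (12685, 569)  from 6·(2051,92) + (379,17)
step 6: (65476, 2937)  from 5·(12685,569) + (2051,92)
step 7: (143637, 6443)  from 2·(65476,2937) + (12685,569)
step 8: (352750, 15823)  from 2·(143637,6443) + (65476,2937)
step 9: (1201887, 53912)  from 3·(352750,15823) + (143637,6443)
→ (1201887, 53912).  Check: 1201887²=1444532360769, 497·53912²=1444532360768, difference 1.
n=2: (1201887,53912)∘(1201887,53912) = (1201887·1201887+497·53912·53912, 1201887·53912+53912·1201887) = (2889064721537,129592263888)
n=3: (2889064721537,129592263888)∘(1201887,53912) = (1201887·2889064721537+497·53912·129592263888, 1201887·129592263888+53912·2889064721537) = (6944658661946678751,311510514535059400)
n=4: (6944658661946678751,311510514535059400)∘(1201887,53912) = (1201887·6944658661946678751+497·53912·311510514535059400, 1201887·311510514535059400+53912·6944658661946678751) = (16693389930459326703284737,748800875565868281911712)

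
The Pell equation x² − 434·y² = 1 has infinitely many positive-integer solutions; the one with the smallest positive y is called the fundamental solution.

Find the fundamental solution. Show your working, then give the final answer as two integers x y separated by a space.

√434 → a₀=20, period (1,4,1,40); ℓ=4 even so k=3
k=0  a_k=20  p_k/q_k = 20/1
…
k=2  a_k=4  p_k/q_k = 104/5
k=3  a_k=1  p_k/q_k = 125/6
→ (125, 6).  Check: 125²=15625, 434·6²=15624, difference 1.

125 6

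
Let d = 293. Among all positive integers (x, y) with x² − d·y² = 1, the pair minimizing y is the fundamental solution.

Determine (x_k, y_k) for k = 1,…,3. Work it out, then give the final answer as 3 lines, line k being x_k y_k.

12320649 719780
303596783562401 17736313474440
7481018815602612315849 437045785745090703340

[17; 8,1,1,8,34] for √293; ℓ=5 ⇒ convergent index 9
step 0: (17, 1)  from 17·(1,0) + (0,1)
…
step 3: (291, 17)  from 1·(154,9) + (137,8)
step 4: (2482, 145)  from 8·(291,17) + (154,9)
step 5: (84679, 4947)  from 34·(2482,145) + (291,17)
…
step 7: (764593, 44668)  from 1·(679914,39721) + (84679,4947)
step 8: (1444507, 84389)  from 1·(764593,44668) + (679914,39721)
step 9: (12320649, 719780)  from 8·(1444507,84389) + (764593,44668)
(x₁, y₁) = (12320649, 719780);  12320649² − 293·719780² = 1 ✓
n=2: (12320649,719780)∘(12320649,719780) = (12320649·12320649+293·719780·719780, 12320649·719780+719780·12320649) = (303596783562401,17736313474440)
n=3: (303596783562401,17736313474440)∘(12320649,719780) = (12320649·303596783562401+293·719780·17736313474440, 12320649·17736313474440+719780·303596783562401) = (7481018815602612315849,437045785745090703340)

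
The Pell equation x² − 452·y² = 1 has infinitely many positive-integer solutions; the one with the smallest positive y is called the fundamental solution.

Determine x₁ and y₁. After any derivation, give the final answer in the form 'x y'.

1204353 56648

[21; 3,1,5,3,10,3,5,1,3,42] for √452; ℓ=10 ⇒ convergent index 9
a_0=21:  p_0=21·1+0=21,  q_0=21·0+1=1
…
a_3=5:  p_3=5·85+64=489,  q_3=5·4+3=23
…
a_8=1:  p_8=1·263904+49579=313483,  q_8=1·12413+2332=14745
a_9=3:  p_9=3·313483+263904=1204353,  q_9=3·14745+12413=56648
fundamental: x₁=1204353, y₁=56648  (since 1450466148609 − 452·3208995904 = 1)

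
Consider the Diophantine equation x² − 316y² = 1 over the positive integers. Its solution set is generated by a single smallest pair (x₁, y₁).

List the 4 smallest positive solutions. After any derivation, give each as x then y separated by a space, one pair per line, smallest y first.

√316 = [17; 1,3,2,8,2,3,1,34, …], period ℓ=8 (even) → k=7
step 0: (17, 1)  from 17·(1,0) + (0,1)
step 1: (18, 1)  from 1·(17,1) + (1,0)
…
step 6: (9937, 559)  from 3·(2862,161) + (1351,76)
step 7: (12799, 720)  from 1·(9937,559) + (2862,161)
→ (12799, 720).  Check: 12799²=163814401, 316·720²=163814400, difference 1.
(x_2, y_2) = (12799·12799 + 316·720·720, 12799·720 + 720·12799) = (327628801, 18430560)
(x_3, y_3) = (12799·327628801 + 316·720·18430560, 12799·18430560 + 720·327628801) = (8386642035199, 471785474160)
(x_4, y_4) = (12799·8386642035199 + 316·720·471785474160, 12799·471785474160 + 720·8386642035199) = (214681262489395201, 12076764549117120)

12799 720
327628801 18430560
8386642035199 471785474160
214681262489395201 12076764549117120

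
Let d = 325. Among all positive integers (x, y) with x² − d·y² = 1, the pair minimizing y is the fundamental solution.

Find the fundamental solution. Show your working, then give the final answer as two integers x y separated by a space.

d=325: √d = [18; 36] (ℓ=1, odd), read p_1/q_1
a_0=18:  p_0=18·1+0=18,  q_0=18·0+1=1
a_1=36:  p_1=36·18+1=649,  q_1=36·1+0=36
fundamental: x₁=649, y₁=36  (since 421201 − 325·1296 = 1)

649 36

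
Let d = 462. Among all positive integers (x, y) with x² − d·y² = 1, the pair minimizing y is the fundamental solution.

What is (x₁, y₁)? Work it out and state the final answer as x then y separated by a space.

[21; 2,42] for √462; ℓ=2 ⇒ convergent index 1
i=0: a=21 ⇒ p=21, q=1
i=1: a=2 ⇒ p=43, q=2
fundamental: x₁=43, y₁=2  (since 1849 − 462·4 = 1)

43 2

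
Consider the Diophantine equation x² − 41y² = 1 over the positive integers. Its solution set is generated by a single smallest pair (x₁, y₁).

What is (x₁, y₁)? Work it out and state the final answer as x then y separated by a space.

√41 = [6; 2,2,12, …], period ℓ=3 (odd) → k=5
a_0=6:  p_0=6·1+0=6,  q_0=6·0+1=1
a_1=2:  p_1=2·6+1=13,  q_1=2·1+0=2
a_2=2:  p_2=2·13+6=32,  q_2=2·2+1=5
…
a_4=2:  p_4=2·397+32=826,  q_4=2·62+5=129
a_5=2:  p_5=2·826+397=2049,  q_5=2·129+62=320
(x₁, y₁) = (2049, 320);  2049² − 41·320² = 1 ✓

2049 320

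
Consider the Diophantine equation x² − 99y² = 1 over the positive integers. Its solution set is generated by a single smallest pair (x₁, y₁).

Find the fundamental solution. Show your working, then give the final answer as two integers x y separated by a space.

d=99: √d = [9; 1,18] (ℓ=2, even), read p_1/q_1
step 0: (9, 1)  from 9·(1,0) + (0,1)
step 1: (10, 1)  from 1·(9,1) + (1,0)
(x₁, y₁) = (10, 1);  10² − 99·1² = 1 ✓

10 1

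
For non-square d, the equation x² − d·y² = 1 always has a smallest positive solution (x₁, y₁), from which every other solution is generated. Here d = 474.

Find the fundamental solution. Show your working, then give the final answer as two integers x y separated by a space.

193549 8890

√474 → a₀=21, period (1,3,2,1,1,…,3,1,42); ℓ=14 even so k=13
i=0: a=21 ⇒ p=21, q=1
i=1: a=1 ⇒ p=22, q=1
i=2: a=3 ⇒ p=87, q=4
…
i=4: a=1 ⇒ p=283, q=13
i=5: a=1 ⇒ p=479, q=22
i=6: a=1 ⇒ p=762, q=35
…
i=8: a=1 ⇒ p=5813, q=267
i=9: a=1 ⇒ p=10864, q=499
i=10: a=1 ⇒ p=16677, q=766
i=11: a=2 ⇒ p=44218, q=2031
i=12: a=3 ⇒ p=149331, q=6859
i=13: a=1 ⇒ p=193549, q=8890
→ (193549, 8890).  Check: 193549²=37461215401, 474·8890²=37461215400, difference 1.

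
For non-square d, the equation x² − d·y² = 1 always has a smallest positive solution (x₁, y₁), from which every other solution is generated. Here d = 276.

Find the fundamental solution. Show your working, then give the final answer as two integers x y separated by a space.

√276 → a₀=16, period (1,1,1,1,2,2,2,1,1,1,1,32); ℓ=12 even so k=11
k=0  a_k=16  p_k/q_k = 16/1
k=1  a_k=1  p_k/q_k = 17/1
…
k=3  a_k=1  p_k/q_k = 50/3
k=4  a_k=1  p_k/q_k = 83/5
k=5  a_k=2  p_k/q_k = 216/13
…
k=7  a_k=2  p_k/q_k = 1246/75
…
k=9  a_k=1  p_k/q_k = 3007/181
k=10  a_k=1  p_k/q_k = 4768/287
k=11  a_k=1  p_k/q_k = 7775/468
→ (7775, 468).  Check: 7775²=60450625, 276·468²=60450624, difference 1.

7775 468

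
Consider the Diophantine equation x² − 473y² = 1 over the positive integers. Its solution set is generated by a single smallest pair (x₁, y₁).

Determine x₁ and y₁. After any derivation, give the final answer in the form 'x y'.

[21; 1,2,1,42] for √473; ℓ=4 ⇒ convergent index 3
i=0: a=21 ⇒ p=21, q=1
…
i=2: a=2 ⇒ p=65, q=3
i=3: a=1 ⇒ p=87, q=4
(x₁, y₁) = (87, 4);  87² − 473·4² = 1 ✓

87 4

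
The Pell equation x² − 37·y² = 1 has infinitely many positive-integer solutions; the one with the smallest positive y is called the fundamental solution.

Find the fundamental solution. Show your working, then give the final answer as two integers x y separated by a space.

73 12

d=37: √d = [6; 12] (ℓ=1, odd), read p_1/q_1
i=0: a=6 ⇒ p=6, q=1
i=1: a=12 ⇒ p=73, q=12
(x₁, y₁) = (73, 12);  73² − 37·12² = 1 ✓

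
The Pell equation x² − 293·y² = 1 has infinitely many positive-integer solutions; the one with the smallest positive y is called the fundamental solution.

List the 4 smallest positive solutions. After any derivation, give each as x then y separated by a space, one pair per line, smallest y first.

√293 → a₀=17, period (8,1,1,8,34); ℓ=5 odd so k=9
a_0=17:  p_0=17·1+0=17,  q_0=17·0+1=1
…
a_2=1:  p_2=1·137+17=154,  q_2=1·8+1=9
…
a_4=8:  p_4=8·291+154=2482,  q_4=8·17+9=145
…
a_7=1:  p_7=1·679914+84679=764593,  q_7=1·39721+4947=44668
a_8=1:  p_8=1·764593+679914=1444507,  q_8=1·44668+39721=84389
a_9=8:  p_9=8·1444507+764593=12320649,  q_9=8·84389+44668=719780
→ (12320649, 719780).  Check: 12320649²=151798391781201, 293·719780²=151798391781200, difference 1.
(x_2, y_2) = (12320649·12320649 + 293·719780·719780, 12320649·719780 + 719780·12320649) = (303596783562401, 17736313474440)
(x_3, y_3) = (12320649·303596783562401 + 293·719780·17736313474440, 12320649·17736313474440 + 719780·303596783562401) = (7481018815602612315849, 437045785745090703340)
(x_4, y_4) = (12320649·7481018815602612315849 + 293·719780·437045785745090703340, 12320649·437045785745090703340 + 719780·7481018815602612315849) = (184342013978870716056521769601, 10769375446188914321717060880)

12320649 719780
303596783562401 17736313474440
7481018815602612315849 437045785745090703340
184342013978870716056521769601 10769375446188914321717060880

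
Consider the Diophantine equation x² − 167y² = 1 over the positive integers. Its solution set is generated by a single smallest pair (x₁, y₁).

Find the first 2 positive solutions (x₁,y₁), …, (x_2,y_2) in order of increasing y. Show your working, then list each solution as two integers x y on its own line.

168 13
56447 4368

[12; 1,11,1,24] for √167; ℓ=4 ⇒ convergent index 3
step 0: (12, 1)  from 12·(1,0) + (0,1)
step 1: (13, 1)  from 1·(12,1) + (1,0)
step 2: (155, 12)  from 11·(13,1) + (12,1)
step 3: (168, 13)  from 1·(155,12) + (13,1)
→ (168, 13).  Check: 168²=28224, 167·13²=28223, difference 1.
k=2:  x_2 = 168·168+167·13·13 = 56447,  y_2 = 168·13+13·168 = 4368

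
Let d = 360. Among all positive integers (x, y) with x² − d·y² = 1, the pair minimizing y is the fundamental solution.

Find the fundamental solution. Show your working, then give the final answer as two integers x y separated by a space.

19 1

√360 → a₀=18, period (1,36); ℓ=2 even so k=1
k=0  a_k=18  p_k/q_k = 18/1
k=1  a_k=1  p_k/q_k = 19/1
fundamental: x₁=19, y₁=1  (since 361 − 360·1 = 1)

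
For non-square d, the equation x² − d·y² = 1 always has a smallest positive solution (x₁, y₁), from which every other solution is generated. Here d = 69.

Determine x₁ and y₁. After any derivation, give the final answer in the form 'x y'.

√69 = [8; 3,3,1,4,1,3,3,16, …], period ℓ=8 (even) → k=7
i=0: a=8 ⇒ p=8, q=1
…
i=2: a=3 ⇒ p=83, q=10
i=3: a=1 ⇒ p=108, q=13
i=4: a=4 ⇒ p=515, q=62
…
i=6: a=3 ⇒ p=2384, q=287
i=7: a=3 ⇒ p=7775, q=936
→ (7775, 936).  Check: 7775²=60450625, 69·936²=60450624, difference 1.

7775 936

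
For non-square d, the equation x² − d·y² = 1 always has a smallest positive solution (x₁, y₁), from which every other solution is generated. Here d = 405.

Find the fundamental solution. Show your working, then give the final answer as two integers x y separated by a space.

[20; 8,40] for √405; ℓ=2 ⇒ convergent index 1
a_0=20:  p_0=20·1+0=20,  q_0=20·0+1=1
a_1=8:  p_1=8·20+1=161,  q_1=8·1+0=8
→ (161, 8).  Check: 161²=25921, 405·8²=25920, difference 1.

161 8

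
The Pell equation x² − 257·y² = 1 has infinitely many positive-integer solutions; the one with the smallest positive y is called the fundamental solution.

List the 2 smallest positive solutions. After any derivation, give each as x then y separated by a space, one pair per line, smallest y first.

513 32
526337 32832

√257 = [16; 32, …], period ℓ=1 (odd) → k=1
step 0: (16, 1)  from 16·(1,0) + (0,1)
step 1: (513, 32)  from 32·(16,1) + (1,0)
→ (513, 32).  Check: 513²=263169, 257·32²=263168, difference 1.
n=2: (513,32)∘(513,32) = (513·513+257·32·32, 513·32+32·513) = (526337,32832)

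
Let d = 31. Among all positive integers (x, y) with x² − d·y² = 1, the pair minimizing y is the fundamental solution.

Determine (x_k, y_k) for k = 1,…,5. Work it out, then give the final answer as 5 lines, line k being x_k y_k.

1520 273
4620799 829920
14047227440 2522956527
42703566796801 7669787012160
129818829015047600 23316149994009873

√31 = [5; 1,1,3,5,3,1,1,10, …], period ℓ=8 (even) → k=7
i=0: a=5 ⇒ p=5, q=1
…
i=5: a=3 ⇒ p=657, q=118
i=6: a=1 ⇒ p=863, q=155
i=7: a=1 ⇒ p=1520, q=273
→ (1520, 273).  Check: 1520²=2310400, 31·273²=2310399, difference 1.
(x_2, y_2) = (1520·1520 + 31·273·273, 1520·273 + 273·1520) = (4620799, 829920)
(x_3, y_3) = (1520·4620799 + 31·273·829920, 1520·829920 + 273·4620799) = (14047227440, 2522956527)
(x_4, y_4) = (1520·14047227440 + 31·273·2522956527, 1520·2522956527 + 273·14047227440) = (42703566796801, 7669787012160)
(x_5, y_5) = (1520·42703566796801 + 31·273·7669787012160, 1520·7669787012160 + 273·42703566796801) = (129818829015047600, 23316149994009873)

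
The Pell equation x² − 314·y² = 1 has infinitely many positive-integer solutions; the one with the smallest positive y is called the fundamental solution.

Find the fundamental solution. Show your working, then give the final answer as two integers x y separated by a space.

d=314: √d = [17; 1,2,1,1,2,1,34] (ℓ=7, odd), read p_13/q_13
i=0: a=17 ⇒ p=17, q=1
…
i=2: a=2 ⇒ p=53, q=3
i=3: a=1 ⇒ p=71, q=4
…
i=6: a=1 ⇒ p=443, q=25
…
i=8: a=1 ⇒ p=15824, q=893
…
i=12: a=2 ⇒ p=282617, q=15949
i=13: a=1 ⇒ p=392499, q=22150
fundamental: x₁=392499, y₁=22150  (since 154055465001 − 314·490622500 = 1)

392499 22150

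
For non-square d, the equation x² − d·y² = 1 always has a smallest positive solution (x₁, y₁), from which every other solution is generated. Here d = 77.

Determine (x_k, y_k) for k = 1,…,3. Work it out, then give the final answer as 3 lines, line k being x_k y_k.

351 40
246401 28080
172973151 19712120

√77 → a₀=8, period (1,3,2,3,1,16); ℓ=6 even so k=5
k=0  a_k=8  p_k/q_k = 8/1
…
k=2  a_k=3  p_k/q_k = 35/4
…
k=4  a_k=3  p_k/q_k = 272/31
k=5  a_k=1  p_k/q_k = 351/40
(x₁, y₁) = (351, 40);  351² − 77·40² = 1 ✓
(x_2, y_2) = (351·351 + 77·40·40, 351·40 + 40·351) = (246401, 28080)
(x_3, y_3) = (351·246401 + 77·40·28080, 351·28080 + 40·246401) = (172973151, 19712120)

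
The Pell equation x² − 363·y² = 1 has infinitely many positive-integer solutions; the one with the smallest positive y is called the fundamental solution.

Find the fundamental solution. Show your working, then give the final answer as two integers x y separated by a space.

√363 → a₀=19, period (19,38); ℓ=2 even so k=1
i=0: a=19 ⇒ p=19, q=1
i=1: a=19 ⇒ p=362, q=19
fundamental: x₁=362, y₁=19  (since 131044 − 363·361 = 1)

362 19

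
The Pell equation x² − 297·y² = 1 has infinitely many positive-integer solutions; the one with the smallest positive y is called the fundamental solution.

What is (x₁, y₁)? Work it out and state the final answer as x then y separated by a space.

√297 = [17; 4,3,1,1,2,1,1,3,4,34, …], period ℓ=10 (even) → k=9
a_0=17:  p_0=17·1+0=17,  q_0=17·0+1=1
a_1=4:  p_1=4·17+1=69,  q_1=4·1+0=4
…
a_8=3:  p_8=3·3171+1844=11357,  q_8=3·184+107=659
a_9=4:  p_9=4·11357+3171=48599,  q_9=4·659+184=2820
→ (48599, 2820).  Check: 48599²=2361862801, 297·2820²=2361862800, difference 1.

48599 2820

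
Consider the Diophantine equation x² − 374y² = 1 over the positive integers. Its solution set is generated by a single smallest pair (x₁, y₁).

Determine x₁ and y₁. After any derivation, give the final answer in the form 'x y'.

3365 174

d=374: √d = [19; 2,1,18,1,2,38] (ℓ=6, even), read p_5/q_5
i=0: a=19 ⇒ p=19, q=1
…
i=2: a=1 ⇒ p=58, q=3
i=3: a=18 ⇒ p=1083, q=56
i=4: a=1 ⇒ p=1141, q=59
i=5: a=2 ⇒ p=3365, q=174
→ (3365, 174).  Check: 3365²=11323225, 374·174²=11323224, difference 1.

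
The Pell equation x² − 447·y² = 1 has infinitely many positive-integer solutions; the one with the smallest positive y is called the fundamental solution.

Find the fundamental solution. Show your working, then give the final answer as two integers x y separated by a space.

148 7

√447 = [21; 7,42, …], period ℓ=2 (even) → k=1
i=0: a=21 ⇒ p=21, q=1
i=1: a=7 ⇒ p=148, q=7
(x₁, y₁) = (148, 7);  148² − 447·7² = 1 ✓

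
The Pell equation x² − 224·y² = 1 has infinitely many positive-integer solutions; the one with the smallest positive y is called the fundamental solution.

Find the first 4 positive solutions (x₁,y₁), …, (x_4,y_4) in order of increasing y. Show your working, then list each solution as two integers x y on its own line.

[14; 1,28] for √224; ℓ=2 ⇒ convergent index 1
i=0: a=14 ⇒ p=14, q=1
i=1: a=1 ⇒ p=15, q=1
→ (15, 1).  Check: 15²=225, 224·1²=224, difference 1.
(x_2, y_2) = (15·15 + 224·1·1, 15·1 + 1·15) = (449, 30)
(x_3, y_3) = (15·449 + 224·1·30, 15·30 + 1·449) = (13455, 899)
(x_4, y_4) = (15·13455 + 224·1·899, 15·899 + 1·13455) = (403201, 26940)

15 1
449 30
13455 899
403201 26940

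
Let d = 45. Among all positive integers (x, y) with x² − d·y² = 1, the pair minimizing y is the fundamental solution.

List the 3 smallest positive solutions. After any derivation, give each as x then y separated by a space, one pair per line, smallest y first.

161 24
51841 7728
16692641 2488392

√45 = [6; 1,2,2,2,1,12, …], period ℓ=6 (even) → k=5
k=0  a_k=6  p_k/q_k = 6/1
k=1  a_k=1  p_k/q_k = 7/1
k=2  a_k=2  p_k/q_k = 20/3
…
k=4  a_k=2  p_k/q_k = 114/17
k=5  a_k=1  p_k/q_k = 161/24
(x₁, y₁) = (161, 24);  161² − 45·24² = 1 ✓
(x_2, y_2) = (161·161 + 45·24·24, 161·24 + 24·161) = (51841, 7728)
(x_3, y_3) = (161·51841 + 45·24·7728, 161·7728 + 24·51841) = (16692641, 2488392)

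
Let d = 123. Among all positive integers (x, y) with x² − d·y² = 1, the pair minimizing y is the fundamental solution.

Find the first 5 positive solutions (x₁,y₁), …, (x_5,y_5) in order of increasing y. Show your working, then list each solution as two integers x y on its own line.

122 11
29767 2684
7263026 654885
1772148577 159789256
432396989762 38987923579

d=123: √d = [11; 11,22] (ℓ=2, even), read p_1/q_1
a_0=11:  p_0=11·1+0=11,  q_0=11·0+1=1
a_1=11:  p_1=11·11+1=122,  q_1=11·1+0=11
→ (122, 11).  Check: 122²=14884, 123·11²=14883, difference 1.
k=2:  x_2 = 122·122+123·11·11 = 29767,  y_2 = 122·11+11·122 = 2684
k=3:  x_3 = 122·29767+123·11·2684 = 7263026,  y_3 = 122·2684+11·29767 = 654885
k=4:  x_4 = 122·7263026+123·11·654885 = 1772148577,  y_4 = 122·654885+11·7263026 = 159789256
k=5:  x_5 = 122·1772148577+123·11·159789256 = 432396989762,  y_5 = 122·159789256+11·1772148577 = 38987923579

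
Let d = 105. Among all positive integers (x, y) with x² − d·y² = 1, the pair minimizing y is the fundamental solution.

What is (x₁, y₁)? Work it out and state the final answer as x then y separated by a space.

41 4

d=105: √d = [10; 4,20] (ℓ=2, even), read p_1/q_1
a_0=10:  p_0=10·1+0=10,  q_0=10·0+1=1
a_1=4:  p_1=4·10+1=41,  q_1=4·1+0=4
fundamental: x₁=41, y₁=4  (since 1681 − 105·16 = 1)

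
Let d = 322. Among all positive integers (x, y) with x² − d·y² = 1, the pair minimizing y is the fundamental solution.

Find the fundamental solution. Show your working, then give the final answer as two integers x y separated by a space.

√322 → a₀=17, period (1,16,1,34); ℓ=4 even so k=3
i=0: a=17 ⇒ p=17, q=1
i=1: a=1 ⇒ p=18, q=1
i=2: a=16 ⇒ p=305, q=17
i=3: a=1 ⇒ p=323, q=18
(x₁, y₁) = (323, 18);  323² − 322·18² = 1 ✓

323 18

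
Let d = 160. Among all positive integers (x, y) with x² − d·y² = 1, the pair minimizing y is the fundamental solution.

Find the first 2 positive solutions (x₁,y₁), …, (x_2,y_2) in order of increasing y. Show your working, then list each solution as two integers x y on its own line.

721 57
1039681 82194

d=160: √d = [12; 1,1,1,5,1,1,1,24] (ℓ=8, even), read p_7/q_7
i=0: a=12 ⇒ p=12, q=1
i=1: a=1 ⇒ p=13, q=1
i=2: a=1 ⇒ p=25, q=2
i=3: a=1 ⇒ p=38, q=3
i=4: a=5 ⇒ p=215, q=17
i=5: a=1 ⇒ p=253, q=20
i=6: a=1 ⇒ p=468, q=37
i=7: a=1 ⇒ p=721, q=57
(x₁, y₁) = (721, 57);  721² − 160·57² = 1 ✓
k=2:  x_2 = 721·721+160·57·57 = 1039681,  y_2 = 721·57+57·721 = 82194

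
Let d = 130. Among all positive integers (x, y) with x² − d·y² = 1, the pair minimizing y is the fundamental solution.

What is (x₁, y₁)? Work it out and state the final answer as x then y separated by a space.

√130 → a₀=11, period (2,2,22); ℓ=3 odd so k=5
k=0  a_k=11  p_k/q_k = 11/1
…
k=2  a_k=2  p_k/q_k = 57/5
k=3  a_k=22  p_k/q_k = 1277/112
k=4  a_k=2  p_k/q_k = 2611/229
k=5  a_k=2  p_k/q_k = 6499/570
(x₁, y₁) = (6499, 570);  6499² − 130·570² = 1 ✓

6499 570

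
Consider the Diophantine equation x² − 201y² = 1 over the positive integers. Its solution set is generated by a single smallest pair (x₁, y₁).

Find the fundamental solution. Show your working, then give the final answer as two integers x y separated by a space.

√201 = [14; 5,1,1,1,2,…,1,5,28, …], period ℓ=14 (even) → k=13
step 0: (14, 1)  from 14·(1,0) + (0,1)
step 1: (71, 5)  from 5·(14,1) + (1,0)
…
step 3: (156, 11)  from 1·(85,6) + (71,5)
step 4: (241, 17)  from 1·(156,11) + (85,6)
step 5: (638, 45)  from 2·(241,17) + (156,11)
step 6: (879, 62)  from 1·(638,45) + (241,17)
step 7: (7670, 541)  from 8·(879,62) + (638,45)
step 8: (8549, 603)  from 1·(7670,541) + (879,62)
step 9: (24768, 1747)  from 2·(8549,603) + (7670,541)
…
step 11: (58085, 4097)  from 1·(33317,2350) + (24768,1747)
step 12: (91402, 6447)  from 1·(58085,4097) + (33317,2350)
step 13: (515095, 36332)  from 5·(91402,6447) + (58085,4097)
(x₁, y₁) = (515095, 36332);  515095² − 201·36332² = 1 ✓

515095 36332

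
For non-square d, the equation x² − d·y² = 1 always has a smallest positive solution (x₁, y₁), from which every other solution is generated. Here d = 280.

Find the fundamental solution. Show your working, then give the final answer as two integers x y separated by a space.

251 15

d=280: √d = [16; 1,2,1,2,1,32] (ℓ=6, even), read p_5/q_5
step 0: (16, 1)  from 16·(1,0) + (0,1)
…
step 3: (67, 4)  from 1·(50,3) + (17,1)
step 4: (184, 11)  from 2·(67,4) + (50,3)
step 5: (251, 15)  from 1·(184,11) + (67,4)
→ (251, 15).  Check: 251²=63001, 280·15²=63000, difference 1.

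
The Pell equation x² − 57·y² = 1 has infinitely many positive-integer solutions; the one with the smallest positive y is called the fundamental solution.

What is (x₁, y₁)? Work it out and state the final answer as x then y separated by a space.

151 20

√57 = [7; 1,1,4,1,1,14, …], period ℓ=6 (even) → k=5
step 0: (7, 1)  from 7·(1,0) + (0,1)
step 1: (8, 1)  from 1·(7,1) + (1,0)
step 2: (15, 2)  from 1·(8,1) + (7,1)
step 3: (68, 9)  from 4·(15,2) + (8,1)
step 4: (83, 11)  from 1·(68,9) + (15,2)
step 5: (151, 20)  from 1·(83,11) + (68,9)
fundamental: x₁=151, y₁=20  (since 22801 − 57·400 = 1)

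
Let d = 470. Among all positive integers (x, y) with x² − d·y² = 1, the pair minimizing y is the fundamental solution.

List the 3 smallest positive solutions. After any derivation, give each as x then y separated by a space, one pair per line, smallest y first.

d=470: √d = [21; 1,2,8,2,1,42] (ℓ=6, even), read p_5/q_5
i=0: a=21 ⇒ p=21, q=1
…
i=2: a=2 ⇒ p=65, q=3
i=3: a=8 ⇒ p=542, q=25
i=4: a=2 ⇒ p=1149, q=53
i=5: a=1 ⇒ p=1691, q=78
→ (1691, 78).  Check: 1691²=2859481, 470·78²=2859480, difference 1.
k=2:  x_2 = 1691·1691+470·78·78 = 5718961,  y_2 = 1691·78+78·1691 = 263796
k=3:  x_3 = 1691·5718961+470·78·263796 = 19341524411,  y_3 = 1691·263796+78·5718961 = 892157994

1691 78
5718961 263796
19341524411 892157994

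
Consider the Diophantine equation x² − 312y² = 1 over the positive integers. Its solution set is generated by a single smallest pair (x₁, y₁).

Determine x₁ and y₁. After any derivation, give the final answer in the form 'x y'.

53 3

d=312: √d = [17; 1,1,1,34] (ℓ=4, even), read p_3/q_3
i=0: a=17 ⇒ p=17, q=1
…
i=2: a=1 ⇒ p=35, q=2
i=3: a=1 ⇒ p=53, q=3
(x₁, y₁) = (53, 3);  53² − 312·3² = 1 ✓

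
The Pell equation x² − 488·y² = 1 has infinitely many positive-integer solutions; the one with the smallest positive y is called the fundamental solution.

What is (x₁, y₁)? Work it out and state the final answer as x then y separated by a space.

243 11

d=488: √d = [22; 11,44] (ℓ=2, even), read p_1/q_1
i=0: a=22 ⇒ p=22, q=1
i=1: a=11 ⇒ p=243, q=11
(x₁, y₁) = (243, 11);  243² − 488·11² = 1 ✓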